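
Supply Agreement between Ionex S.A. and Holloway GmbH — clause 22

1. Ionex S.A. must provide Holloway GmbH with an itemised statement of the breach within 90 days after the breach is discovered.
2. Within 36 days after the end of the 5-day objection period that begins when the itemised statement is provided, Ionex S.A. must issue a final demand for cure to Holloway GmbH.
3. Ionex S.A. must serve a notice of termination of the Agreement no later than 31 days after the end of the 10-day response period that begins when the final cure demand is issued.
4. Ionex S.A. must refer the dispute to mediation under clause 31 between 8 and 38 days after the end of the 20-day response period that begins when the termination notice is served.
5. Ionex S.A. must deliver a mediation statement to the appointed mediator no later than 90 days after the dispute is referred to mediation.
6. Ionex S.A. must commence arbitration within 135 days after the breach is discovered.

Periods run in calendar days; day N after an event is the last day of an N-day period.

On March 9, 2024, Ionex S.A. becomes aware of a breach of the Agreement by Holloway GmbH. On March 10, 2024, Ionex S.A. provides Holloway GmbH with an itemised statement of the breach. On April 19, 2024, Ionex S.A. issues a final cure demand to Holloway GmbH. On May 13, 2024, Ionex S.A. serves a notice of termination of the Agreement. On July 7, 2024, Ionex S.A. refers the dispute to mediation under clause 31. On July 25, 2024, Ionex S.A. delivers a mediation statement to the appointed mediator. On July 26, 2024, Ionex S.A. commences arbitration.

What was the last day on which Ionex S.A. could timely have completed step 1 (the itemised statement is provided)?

Step 1 runs from March 9, 2024, when the breach is discovered. 90 days after March 9, 2024 is June 7, 2024.

June 7, 2024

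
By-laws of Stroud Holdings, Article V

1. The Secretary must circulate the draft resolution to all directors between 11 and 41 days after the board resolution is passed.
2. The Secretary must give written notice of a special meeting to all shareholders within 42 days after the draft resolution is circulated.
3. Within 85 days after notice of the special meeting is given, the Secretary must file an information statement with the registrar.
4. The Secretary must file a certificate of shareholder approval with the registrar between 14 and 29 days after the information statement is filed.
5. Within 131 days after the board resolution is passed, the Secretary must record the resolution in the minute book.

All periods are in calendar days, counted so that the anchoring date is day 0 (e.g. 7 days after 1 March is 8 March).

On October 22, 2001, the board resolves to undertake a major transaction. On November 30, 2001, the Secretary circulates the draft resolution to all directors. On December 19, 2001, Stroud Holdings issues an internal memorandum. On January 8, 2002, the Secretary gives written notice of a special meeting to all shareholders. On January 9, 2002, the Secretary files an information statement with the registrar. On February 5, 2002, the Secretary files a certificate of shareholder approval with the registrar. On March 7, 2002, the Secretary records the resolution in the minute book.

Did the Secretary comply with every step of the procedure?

Step 1 — 11 and 41 days from October 22, 2001 (when the board resolution is passed) are November 2, 2001 and December 2, 2001 respectively; November 30, 2001 falls inside that range.
Step 2 — counting 42 days from November 30, 2001 (when the draft resolution is circulated) gives a deadline of January 11, 2002; completed January 8, 2002, before the deadline.
Step 3 — counting 85 days from January 8, 2002 (when notice of the special meeting is given) gives a deadline of April 3, 2002; done January 9, 2002 — timely.
Step 4 — 14 and 29 days from January 9, 2002 (when the information statement is filed) are January 23, 2002 and February 7, 2002 respectively; done February 5, 2002, which is between those dates.
Step 5 — counting 131 days from October 22, 2001 (when the board resolution is passed) gives a deadline of March 2, 2002; not done until March 7, 2002, 5 days after the deadline.
No need to go further; step 5 was not satisfied.

No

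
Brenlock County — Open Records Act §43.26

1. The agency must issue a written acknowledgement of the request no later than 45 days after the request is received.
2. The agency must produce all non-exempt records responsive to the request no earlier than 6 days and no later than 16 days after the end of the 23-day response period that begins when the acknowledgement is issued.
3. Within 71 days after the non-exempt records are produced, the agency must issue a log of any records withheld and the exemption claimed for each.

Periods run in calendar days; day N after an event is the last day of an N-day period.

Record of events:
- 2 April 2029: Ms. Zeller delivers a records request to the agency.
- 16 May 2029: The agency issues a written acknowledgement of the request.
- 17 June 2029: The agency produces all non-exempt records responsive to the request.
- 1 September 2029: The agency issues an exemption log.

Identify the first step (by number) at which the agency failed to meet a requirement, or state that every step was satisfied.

Step 3

Step 1 — counting 45 days from 2 April 2029 (when the request is received) gives a deadline of 17 May 2029; 16 May 2029 is within that limit.
Step 2 — 6 and 16 days from 8 June 2029 (end of the 23-day response period, which began when the acknowledgement is issued on 16 May 2029) are 14 June 2029 and 24 June 2029 respectively; done 17 June 2029 — within the window.
Step 3 — counting 71 days from 17 June 2029 (when the non-exempt records are produced) gives a deadline of 27 August 2029; not done until 1 September 2029, 5 days after the deadline.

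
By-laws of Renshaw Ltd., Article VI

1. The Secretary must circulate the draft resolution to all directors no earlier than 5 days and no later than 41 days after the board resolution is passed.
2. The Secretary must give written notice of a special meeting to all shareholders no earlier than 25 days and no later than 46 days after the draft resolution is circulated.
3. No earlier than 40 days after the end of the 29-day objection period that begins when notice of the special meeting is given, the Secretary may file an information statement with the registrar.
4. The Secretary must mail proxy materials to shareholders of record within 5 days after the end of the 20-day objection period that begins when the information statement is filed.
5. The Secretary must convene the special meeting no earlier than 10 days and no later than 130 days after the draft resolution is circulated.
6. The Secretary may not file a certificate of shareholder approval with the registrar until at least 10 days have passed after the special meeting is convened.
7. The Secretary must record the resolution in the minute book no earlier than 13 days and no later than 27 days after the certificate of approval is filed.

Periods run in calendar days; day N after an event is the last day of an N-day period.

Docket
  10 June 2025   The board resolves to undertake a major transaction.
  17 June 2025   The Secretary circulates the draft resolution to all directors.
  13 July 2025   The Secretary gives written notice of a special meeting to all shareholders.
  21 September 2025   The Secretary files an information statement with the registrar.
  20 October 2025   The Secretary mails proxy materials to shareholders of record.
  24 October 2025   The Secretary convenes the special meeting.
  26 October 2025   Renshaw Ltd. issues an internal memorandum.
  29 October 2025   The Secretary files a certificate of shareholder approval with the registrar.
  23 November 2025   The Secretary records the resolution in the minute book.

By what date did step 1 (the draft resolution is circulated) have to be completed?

Step 1 runs from 10 June 2025, when the board resolution is passed. The window is 5–41 days after 10 June 2025; it closes on 21 July 2025.

21 July 2025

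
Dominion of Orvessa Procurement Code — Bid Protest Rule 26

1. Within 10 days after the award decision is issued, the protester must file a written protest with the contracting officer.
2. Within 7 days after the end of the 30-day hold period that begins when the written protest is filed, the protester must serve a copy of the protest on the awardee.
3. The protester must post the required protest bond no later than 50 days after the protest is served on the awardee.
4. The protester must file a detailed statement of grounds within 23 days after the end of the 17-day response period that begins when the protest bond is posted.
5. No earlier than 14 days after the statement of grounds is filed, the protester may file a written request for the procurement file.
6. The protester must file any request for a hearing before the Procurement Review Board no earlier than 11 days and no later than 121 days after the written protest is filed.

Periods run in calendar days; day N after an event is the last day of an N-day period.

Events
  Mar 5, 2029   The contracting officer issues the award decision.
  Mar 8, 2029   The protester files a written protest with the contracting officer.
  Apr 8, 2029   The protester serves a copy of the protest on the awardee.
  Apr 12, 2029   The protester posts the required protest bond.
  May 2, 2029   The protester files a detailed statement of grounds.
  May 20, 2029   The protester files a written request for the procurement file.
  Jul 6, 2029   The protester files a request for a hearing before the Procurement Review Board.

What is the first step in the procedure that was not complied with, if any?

None — every step was satisfied

Step 1 — counting 10 days from Mar 5, 2029 (when the award decision is issued) gives a deadline of Mar 15, 2029; Mar 8, 2029 is within that limit.
Step 2 — counting 7 days from Apr 7, 2029 (end of the 30-day hold period, which began when the written protest is filed on Mar 8, 2029) gives a deadline of Apr 14, 2029; done Apr 8, 2029 — timely.
Step 3 — counting 50 days from Apr 8, 2029 (when the protest is served on the awardee) gives a deadline of May 28, 2029; done Apr 12, 2029 — timely.
Step 4 — counting 23 days from Apr 29, 2029 (end of the 17-day response period, which began when the protest bond is posted on Apr 12, 2029) gives a deadline of May 22, 2029; May 2, 2029 is within that limit.
Step 5 — must wait 14 days from May 2, 2029 (when the statement of grounds is filed), so not before May 16, 2029; done May 20, 2029, after the minimum wait.
Step 6 — 11 and 121 days from Mar 8, 2029 (when the written protest is filed) are Mar 19, 2029 and Jul 7, 2029 respectively; Jul 6, 2029 falls inside that range.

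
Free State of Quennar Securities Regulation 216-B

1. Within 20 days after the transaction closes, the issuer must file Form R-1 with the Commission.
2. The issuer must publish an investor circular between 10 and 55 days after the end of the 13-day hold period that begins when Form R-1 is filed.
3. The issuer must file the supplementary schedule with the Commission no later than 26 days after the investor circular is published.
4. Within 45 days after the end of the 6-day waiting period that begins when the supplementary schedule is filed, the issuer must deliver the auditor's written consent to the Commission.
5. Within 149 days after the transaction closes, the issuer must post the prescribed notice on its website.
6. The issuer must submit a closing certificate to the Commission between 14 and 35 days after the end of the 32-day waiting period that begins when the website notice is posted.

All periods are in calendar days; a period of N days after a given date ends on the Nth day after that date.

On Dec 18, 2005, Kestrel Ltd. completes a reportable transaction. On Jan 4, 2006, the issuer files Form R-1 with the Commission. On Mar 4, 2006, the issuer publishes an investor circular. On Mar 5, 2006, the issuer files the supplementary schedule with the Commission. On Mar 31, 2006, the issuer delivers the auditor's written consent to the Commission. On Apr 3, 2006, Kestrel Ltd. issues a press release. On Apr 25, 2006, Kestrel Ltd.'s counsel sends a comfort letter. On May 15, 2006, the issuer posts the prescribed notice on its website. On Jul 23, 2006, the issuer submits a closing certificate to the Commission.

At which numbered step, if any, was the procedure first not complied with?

Step 1: 20 days after Dec 18, 2005 (when the transaction closes) is Jan 7, 2006; done Jan 4, 2006 — timely.
Step 2: the window is 10–55 days after Jan 17, 2006 (end of the 13-day hold period, which began when Form R-1 is filed on Jan 4, 2006), so Jan 27, 2006 through Mar 13, 2006; Mar 4, 2006 falls inside that range.
Step 3: 26 days after Mar 4, 2006 (when the investor circular is published) is Mar 30, 2006; completed Mar 5, 2006, before the deadline.
Step 4: 45 days after Mar 11, 2006 (end of the 6-day waiting period, which began when the supplementary schedule is filed on Mar 5, 2006) is Apr 25, 2006; Mar 31, 2006 is within that limit.
Step 5: 149 days after Dec 18, 2005 (when the transaction closes) is May 16, 2006; done May 15, 2006 — timely.
Step 6: the window is 14–35 days after Jun 16, 2006 (end of the 32-day waiting period, which began when the website notice is posted on May 15, 2006), so Jun 30, 2006 through Jul 21, 2006; Jul 23, 2006 is 2 days past the end of the window.

Step 6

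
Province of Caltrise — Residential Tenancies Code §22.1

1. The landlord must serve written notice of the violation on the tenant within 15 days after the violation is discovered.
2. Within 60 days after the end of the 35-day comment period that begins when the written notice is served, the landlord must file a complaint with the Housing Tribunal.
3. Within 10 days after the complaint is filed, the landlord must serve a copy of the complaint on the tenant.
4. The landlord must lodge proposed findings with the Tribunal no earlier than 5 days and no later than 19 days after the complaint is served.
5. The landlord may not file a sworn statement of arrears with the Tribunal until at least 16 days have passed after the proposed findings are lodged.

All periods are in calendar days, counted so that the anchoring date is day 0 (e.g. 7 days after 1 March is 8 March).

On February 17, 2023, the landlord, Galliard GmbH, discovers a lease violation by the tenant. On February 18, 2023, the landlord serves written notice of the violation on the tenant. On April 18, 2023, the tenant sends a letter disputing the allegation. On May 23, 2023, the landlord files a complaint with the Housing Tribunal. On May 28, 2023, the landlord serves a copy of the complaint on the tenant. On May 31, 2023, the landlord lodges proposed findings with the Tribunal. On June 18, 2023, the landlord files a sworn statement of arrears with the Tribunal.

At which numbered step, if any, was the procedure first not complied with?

(1) due by February 17, 2023 + 15 days = March 4, 2023; done February 18, 2023 — timely.
(2) due by March 25, 2023 + 60 days = May 24, 2023; May 23, 2023 is within that limit.
(3) due by May 23, 2023 + 10 days = June 2, 2023; May 28, 2023 is within that limit.
(4) the permitted window runs from May 28, 2023 + 5 = June 2, 2023 to May 28, 2023 + 19 = June 16, 2023; done May 31, 2023 — 2 days before the window opened.

Step 4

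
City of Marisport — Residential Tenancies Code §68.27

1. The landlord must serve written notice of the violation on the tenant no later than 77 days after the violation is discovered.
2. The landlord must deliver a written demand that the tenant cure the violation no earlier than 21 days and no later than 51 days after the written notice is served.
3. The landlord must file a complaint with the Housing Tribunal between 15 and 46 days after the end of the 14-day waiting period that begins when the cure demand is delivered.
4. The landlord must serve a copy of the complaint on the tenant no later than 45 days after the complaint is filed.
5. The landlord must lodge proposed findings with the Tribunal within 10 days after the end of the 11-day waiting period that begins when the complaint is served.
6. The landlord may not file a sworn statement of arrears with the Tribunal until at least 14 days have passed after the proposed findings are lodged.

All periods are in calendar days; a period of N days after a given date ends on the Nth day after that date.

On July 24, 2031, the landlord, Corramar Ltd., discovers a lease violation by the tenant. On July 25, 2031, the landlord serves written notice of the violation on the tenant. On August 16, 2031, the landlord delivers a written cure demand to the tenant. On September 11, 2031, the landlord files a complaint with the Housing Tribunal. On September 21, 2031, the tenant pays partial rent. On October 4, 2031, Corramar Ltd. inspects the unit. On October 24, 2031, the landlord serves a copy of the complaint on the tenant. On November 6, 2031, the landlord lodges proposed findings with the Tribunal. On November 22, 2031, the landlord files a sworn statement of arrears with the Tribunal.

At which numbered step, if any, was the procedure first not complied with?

Step 3

Step 1: 77 days after July 24, 2031 (when the violation is discovered) is October 9, 2031; July 25, 2031 is within that limit.
Step 2: the window is 21–51 days after July 25, 2031 (when the written notice is served), so August 15, 2031 through September 14, 2031; August 16, 2031 falls inside that range.
Step 3: the window is 15–46 days after August 30, 2031 (end of the 14-day waiting period, which began when the cure demand is delivered on August 16, 2031), so September 14, 2031 through October 15, 2031; done September 11, 2031 — 3 days before the window opened.
The procedure was therefore not followed at step 3.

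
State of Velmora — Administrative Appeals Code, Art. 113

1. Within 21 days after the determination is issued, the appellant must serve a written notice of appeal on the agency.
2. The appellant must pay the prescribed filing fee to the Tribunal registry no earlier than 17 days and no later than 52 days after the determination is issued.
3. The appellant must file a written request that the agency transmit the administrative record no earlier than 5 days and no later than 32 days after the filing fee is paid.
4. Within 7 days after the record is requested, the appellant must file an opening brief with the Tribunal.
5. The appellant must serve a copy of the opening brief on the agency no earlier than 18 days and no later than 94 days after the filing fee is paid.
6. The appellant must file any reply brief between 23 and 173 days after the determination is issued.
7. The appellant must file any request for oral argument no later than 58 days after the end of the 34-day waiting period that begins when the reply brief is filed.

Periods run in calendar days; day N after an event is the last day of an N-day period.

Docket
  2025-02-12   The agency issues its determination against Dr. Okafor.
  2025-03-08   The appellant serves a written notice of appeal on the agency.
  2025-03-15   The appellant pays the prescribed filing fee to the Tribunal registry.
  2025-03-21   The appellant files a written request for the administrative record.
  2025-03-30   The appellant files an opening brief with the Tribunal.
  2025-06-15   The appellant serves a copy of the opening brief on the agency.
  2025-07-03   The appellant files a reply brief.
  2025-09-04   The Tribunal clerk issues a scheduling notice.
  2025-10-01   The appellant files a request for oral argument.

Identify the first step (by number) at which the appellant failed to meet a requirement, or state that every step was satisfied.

Step 1: 21 days after 2025-02-12 (when the determination is issued) is 2025-03-05; not done until 2025-03-08, 3 days after the deadline.

Step 1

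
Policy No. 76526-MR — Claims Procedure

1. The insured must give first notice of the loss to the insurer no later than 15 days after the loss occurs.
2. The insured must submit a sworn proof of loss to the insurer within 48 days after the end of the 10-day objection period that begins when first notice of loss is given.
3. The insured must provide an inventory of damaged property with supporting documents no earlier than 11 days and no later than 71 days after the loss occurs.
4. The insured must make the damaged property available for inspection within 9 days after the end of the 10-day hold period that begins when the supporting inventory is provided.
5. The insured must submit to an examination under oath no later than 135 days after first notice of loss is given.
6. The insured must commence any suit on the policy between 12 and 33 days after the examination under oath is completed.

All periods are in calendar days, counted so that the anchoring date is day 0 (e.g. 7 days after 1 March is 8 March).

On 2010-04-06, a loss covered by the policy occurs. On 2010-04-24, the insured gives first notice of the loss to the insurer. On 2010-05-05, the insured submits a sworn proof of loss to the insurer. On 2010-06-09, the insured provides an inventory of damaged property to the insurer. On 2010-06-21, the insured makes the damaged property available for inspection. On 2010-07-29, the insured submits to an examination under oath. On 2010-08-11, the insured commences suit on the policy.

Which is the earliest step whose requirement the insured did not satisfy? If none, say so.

Step 1

Step 1: 15 days after 2010-04-06 (when the loss occurs) is 2010-04-21; not done until 2010-04-24, 3 days after the deadline.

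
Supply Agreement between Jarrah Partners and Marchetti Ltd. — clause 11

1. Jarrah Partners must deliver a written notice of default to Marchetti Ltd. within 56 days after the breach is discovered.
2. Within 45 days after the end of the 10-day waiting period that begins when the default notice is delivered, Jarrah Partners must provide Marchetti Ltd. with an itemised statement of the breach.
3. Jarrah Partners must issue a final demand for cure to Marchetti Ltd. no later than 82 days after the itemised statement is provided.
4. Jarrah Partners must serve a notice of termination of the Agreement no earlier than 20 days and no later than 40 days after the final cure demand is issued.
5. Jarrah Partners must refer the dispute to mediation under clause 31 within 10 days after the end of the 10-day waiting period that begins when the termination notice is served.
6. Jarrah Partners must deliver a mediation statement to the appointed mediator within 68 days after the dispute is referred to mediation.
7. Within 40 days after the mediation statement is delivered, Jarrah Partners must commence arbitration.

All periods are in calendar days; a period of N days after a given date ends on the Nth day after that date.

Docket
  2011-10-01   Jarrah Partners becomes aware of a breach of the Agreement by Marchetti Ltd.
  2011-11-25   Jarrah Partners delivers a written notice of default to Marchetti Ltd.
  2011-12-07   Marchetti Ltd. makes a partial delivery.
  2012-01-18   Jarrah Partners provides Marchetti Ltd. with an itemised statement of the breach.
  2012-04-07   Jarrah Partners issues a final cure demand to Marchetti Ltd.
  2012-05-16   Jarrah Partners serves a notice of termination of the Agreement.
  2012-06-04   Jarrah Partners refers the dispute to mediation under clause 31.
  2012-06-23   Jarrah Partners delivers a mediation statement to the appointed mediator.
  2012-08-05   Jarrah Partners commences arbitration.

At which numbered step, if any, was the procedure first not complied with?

Step 7

(1) due by 2011-10-01 + 56 days = 2011-11-26; done 2011-11-25 — timely.
(2) due by 2011-12-05 + 45 days = 2012-01-19; completed 2012-01-18, before the deadline.
(3) due by 2012-01-18 + 82 days = 2012-04-09; completed 2012-04-07, before the deadline.
(4) the permitted window runs from 2012-04-07 + 20 = 2012-04-27 to 2012-04-07 + 40 = 2012-05-17; 2012-05-16 falls inside that range.
(5) due by 2012-05-26 + 10 days = 2012-06-05; 2012-06-04 is within that limit.
(6) due by 2012-06-04 + 68 days = 2012-08-11; completed 2012-06-23, before the deadline.
(7) due by 2012-06-23 + 40 days = 2012-08-02; done 2012-08-05 — 3 days late.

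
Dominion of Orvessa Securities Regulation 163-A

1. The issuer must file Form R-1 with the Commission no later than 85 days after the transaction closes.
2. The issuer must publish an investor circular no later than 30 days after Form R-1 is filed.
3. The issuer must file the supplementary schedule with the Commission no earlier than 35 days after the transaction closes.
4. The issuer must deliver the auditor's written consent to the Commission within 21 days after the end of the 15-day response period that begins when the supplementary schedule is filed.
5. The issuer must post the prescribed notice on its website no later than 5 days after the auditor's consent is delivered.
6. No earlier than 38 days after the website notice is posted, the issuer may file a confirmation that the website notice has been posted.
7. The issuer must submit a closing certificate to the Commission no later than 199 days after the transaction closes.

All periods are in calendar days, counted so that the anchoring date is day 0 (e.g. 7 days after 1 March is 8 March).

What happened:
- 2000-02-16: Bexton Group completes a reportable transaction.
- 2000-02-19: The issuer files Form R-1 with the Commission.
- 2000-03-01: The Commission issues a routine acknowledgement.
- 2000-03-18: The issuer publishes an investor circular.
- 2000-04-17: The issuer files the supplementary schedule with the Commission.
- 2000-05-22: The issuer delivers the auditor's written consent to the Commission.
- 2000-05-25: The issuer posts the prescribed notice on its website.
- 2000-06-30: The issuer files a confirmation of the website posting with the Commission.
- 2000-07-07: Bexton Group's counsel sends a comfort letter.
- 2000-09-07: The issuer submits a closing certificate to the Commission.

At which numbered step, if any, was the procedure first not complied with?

Step 1 — counting 85 days from 2000-02-16 (when the transaction closes) gives a deadline of 2000-05-11; completed 2000-02-19, before the deadline.
Step 2 — counting 30 days from 2000-02-19 (when Form R-1 is filed) gives a deadline of 2000-03-20; completed 2000-03-18, before the deadline.
Step 3 — must wait 35 days from 2000-02-16 (when the transaction closes), so not before 2000-03-22; done 2000-04-17 — permitted.
Step 4 — counting 21 days from 2000-05-02 (end of the 15-day response period, which began when the supplementary schedule is filed on 2000-04-17) gives a deadline of 2000-05-23; 2000-05-22 is within that limit.
Step 5 — counting 5 days from 2000-05-22 (when the auditor's consent is delivered) gives a deadline of 2000-05-27; completed 2000-05-25, before the deadline.
Step 6 — must wait 38 days from 2000-05-25 (when the website notice is posted), so not before 2000-07-02; done 2000-06-30 — 2 days too early.
The analysis stops there.

Step 6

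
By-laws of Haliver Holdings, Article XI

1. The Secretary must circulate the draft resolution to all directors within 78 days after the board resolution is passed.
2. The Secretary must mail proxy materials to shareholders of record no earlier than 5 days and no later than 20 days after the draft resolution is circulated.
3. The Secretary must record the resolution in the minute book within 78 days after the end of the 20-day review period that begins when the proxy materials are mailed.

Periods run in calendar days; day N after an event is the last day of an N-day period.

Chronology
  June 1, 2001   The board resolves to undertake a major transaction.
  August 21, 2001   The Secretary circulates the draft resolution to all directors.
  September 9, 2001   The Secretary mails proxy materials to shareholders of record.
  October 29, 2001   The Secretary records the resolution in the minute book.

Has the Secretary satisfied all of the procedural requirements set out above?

Step 1 — counting 78 days from June 1, 2001 (when the board resolution is passed) gives a deadline of August 18, 2001; not done until August 21, 2001, 3 days after the deadline.
The procedure was therefore not followed at step 1.

No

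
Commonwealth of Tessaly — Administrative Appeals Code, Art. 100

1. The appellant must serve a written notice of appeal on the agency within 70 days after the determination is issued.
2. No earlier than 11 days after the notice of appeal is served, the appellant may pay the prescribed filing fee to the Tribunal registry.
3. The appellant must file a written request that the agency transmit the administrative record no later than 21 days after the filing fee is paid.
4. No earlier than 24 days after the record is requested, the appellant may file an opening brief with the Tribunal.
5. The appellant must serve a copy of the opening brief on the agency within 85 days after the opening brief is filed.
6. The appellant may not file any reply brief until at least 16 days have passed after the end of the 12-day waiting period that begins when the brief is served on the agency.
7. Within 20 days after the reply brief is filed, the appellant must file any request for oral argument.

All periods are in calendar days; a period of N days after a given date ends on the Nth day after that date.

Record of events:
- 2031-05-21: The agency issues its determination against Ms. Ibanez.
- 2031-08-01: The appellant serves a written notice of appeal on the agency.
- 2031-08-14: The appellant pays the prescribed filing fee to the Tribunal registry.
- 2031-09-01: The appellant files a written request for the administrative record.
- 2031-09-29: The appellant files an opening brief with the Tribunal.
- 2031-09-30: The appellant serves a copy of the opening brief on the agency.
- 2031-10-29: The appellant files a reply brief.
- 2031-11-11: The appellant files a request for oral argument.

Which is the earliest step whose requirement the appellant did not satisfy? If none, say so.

Step 1: 70 days after 2031-05-21 (when the determination is issued) is 2031-07-30; not done until 2031-08-01, 2 days after the deadline.

Step 1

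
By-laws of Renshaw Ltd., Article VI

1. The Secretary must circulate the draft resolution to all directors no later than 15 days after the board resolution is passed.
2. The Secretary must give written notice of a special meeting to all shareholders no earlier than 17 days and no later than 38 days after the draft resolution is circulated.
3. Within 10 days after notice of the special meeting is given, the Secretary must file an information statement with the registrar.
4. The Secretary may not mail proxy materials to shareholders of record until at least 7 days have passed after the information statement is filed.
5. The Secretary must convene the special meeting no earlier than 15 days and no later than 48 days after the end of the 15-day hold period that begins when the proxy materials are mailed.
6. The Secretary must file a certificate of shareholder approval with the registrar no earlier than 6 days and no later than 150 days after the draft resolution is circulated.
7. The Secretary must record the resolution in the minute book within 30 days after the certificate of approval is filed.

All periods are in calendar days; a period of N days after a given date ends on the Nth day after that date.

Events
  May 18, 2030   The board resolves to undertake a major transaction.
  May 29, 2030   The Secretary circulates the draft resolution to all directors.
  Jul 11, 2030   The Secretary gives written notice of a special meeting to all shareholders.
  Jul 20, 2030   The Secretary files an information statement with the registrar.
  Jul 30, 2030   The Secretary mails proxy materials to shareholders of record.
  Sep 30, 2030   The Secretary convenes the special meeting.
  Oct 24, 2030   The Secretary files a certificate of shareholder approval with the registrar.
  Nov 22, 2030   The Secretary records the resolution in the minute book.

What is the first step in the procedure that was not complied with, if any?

(1) due by May 18, 2030 + 15 days = Jun 2, 2030; completed May 29, 2030, before the deadline.
(2) the permitted window runs from May 29, 2030 + 17 = Jun 15, 2030 to May 29, 2030 + 38 = Jul 6, 2030; done Jul 11, 2030 — 5 days after the window closed.

Step 2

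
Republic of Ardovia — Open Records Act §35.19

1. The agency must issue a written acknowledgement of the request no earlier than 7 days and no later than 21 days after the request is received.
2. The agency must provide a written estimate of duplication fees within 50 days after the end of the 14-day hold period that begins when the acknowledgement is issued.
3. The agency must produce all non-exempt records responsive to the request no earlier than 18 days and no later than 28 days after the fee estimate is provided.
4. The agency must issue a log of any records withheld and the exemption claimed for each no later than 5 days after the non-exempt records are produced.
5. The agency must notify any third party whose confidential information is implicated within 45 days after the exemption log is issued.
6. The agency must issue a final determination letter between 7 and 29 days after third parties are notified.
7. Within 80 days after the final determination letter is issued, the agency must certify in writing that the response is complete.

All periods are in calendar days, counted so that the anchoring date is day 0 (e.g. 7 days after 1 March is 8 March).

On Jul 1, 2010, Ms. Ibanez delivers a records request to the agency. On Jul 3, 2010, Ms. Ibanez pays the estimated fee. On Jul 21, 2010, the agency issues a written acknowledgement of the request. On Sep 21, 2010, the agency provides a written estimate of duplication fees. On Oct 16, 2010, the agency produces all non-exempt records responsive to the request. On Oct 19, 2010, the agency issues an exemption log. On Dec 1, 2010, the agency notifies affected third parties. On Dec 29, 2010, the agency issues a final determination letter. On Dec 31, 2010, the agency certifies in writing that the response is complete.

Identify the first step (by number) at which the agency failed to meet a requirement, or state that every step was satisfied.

Step 1 — 7 and 21 days from Jul 1, 2010 (when the request is received) are Jul 8, 2010 and Jul 22, 2010 respectively; Jul 21, 2010 falls inside that range.
Step 2 — counting 50 days from Aug 4, 2010 (end of the 14-day hold period, which began when the acknowledgement is issued on Jul 21, 2010) gives a deadline of Sep 23, 2010; done Sep 21, 2010 — timely.
Step 3 — 18 and 28 days from Sep 21, 2010 (when the fee estimate is provided) are Oct 9, 2010 and Oct 19, 2010 respectively; done Oct 16, 2010 — within the window.
Step 4 — counting 5 days from Oct 16, 2010 (when the non-exempt records are produced) gives a deadline of Oct 21, 2010; completed Oct 19, 2010, before the deadline.
Step 5 — counting 45 days from Oct 19, 2010 (when the exemption log is issued) gives a deadline of Dec 3, 2010; done Dec 1, 2010 — timely.
Step 6 — 7 and 29 days from Dec 1, 2010 (when third parties are notified) are Dec 8, 2010 and Dec 30, 2010 respectively; done Dec 29, 2010, which is between those dates.
Step 7 — counting 80 days from Dec 29, 2010 (when the final determination letter is issued) gives a deadline of Mar 19, 2011; done Dec 31, 2010 — timely.

None — every step was satisfied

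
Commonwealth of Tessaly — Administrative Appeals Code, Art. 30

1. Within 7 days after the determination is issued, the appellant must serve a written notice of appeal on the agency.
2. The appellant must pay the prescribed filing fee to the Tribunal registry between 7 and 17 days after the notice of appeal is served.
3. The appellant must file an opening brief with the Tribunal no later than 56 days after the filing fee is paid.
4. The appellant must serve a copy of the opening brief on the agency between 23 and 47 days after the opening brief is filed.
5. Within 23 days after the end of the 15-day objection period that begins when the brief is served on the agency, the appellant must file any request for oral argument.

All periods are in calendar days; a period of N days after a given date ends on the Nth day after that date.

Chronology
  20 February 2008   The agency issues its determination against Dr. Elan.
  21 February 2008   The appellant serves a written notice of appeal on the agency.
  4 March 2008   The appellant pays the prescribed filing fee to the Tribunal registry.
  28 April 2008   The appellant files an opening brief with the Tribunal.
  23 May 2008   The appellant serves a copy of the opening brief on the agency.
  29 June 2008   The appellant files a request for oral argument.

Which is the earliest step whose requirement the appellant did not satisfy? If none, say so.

Step 1: 7 days after 20 February 2008 (when the determination is issued) is 27 February 2008; completed 21 February 2008, before the deadline.
Step 2: the window is 7–17 days after 21 February 2008 (when the notice of appeal is served), so 28 February 2008 through 9 March 2008; done 4 March 2008 — within the window.
Step 3: 56 days after 4 March 2008 (when the filing fee is paid) is 29 April 2008; 28 April 2008 is within that limit.
Step 4: the window is 23–47 days after 28 April 2008 (when the opening brief is filed), so 21 May 2008 through 14 June 2008; 23 May 2008 falls inside that range.
Step 5: 23 days after 7 June 2008 (end of the 15-day objection period, which began when the brief is served on the agency on 23 May 2008) is 30 June 2008; 29 June 2008 is within that limit.

None — every step was satisfied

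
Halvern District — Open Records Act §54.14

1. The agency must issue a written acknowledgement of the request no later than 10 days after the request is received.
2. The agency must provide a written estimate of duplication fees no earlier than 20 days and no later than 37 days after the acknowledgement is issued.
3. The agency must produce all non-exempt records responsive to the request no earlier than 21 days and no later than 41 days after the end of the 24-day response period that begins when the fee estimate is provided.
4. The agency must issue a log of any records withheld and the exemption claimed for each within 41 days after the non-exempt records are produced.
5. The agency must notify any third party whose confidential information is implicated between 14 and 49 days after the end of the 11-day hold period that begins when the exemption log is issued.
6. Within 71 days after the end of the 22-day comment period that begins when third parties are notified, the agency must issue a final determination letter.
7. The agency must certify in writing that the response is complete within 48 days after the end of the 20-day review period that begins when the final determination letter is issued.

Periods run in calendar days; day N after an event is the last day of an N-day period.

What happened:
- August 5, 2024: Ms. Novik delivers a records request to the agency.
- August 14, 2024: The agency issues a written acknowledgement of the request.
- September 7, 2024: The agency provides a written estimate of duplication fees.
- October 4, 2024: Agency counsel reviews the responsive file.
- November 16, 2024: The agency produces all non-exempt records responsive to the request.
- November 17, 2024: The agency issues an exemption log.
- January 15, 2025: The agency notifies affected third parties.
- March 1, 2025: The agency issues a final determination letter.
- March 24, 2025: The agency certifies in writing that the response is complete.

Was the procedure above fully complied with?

Step 1 — counting 10 days from August 5, 2024 (when the request is received) gives a deadline of August 15, 2024; completed August 14, 2024, before the deadline.
Step 2 — 20 and 37 days from August 14, 2024 (when the acknowledgement is issued) are September 3, 2024 and September 20, 2024 respectively; September 7, 2024 falls inside that range.
Step 3 — 21 and 41 days from October 1, 2024 (end of the 24-day response period, which began when the fee estimate is provided on September 7, 2024) are October 22, 2024 and November 11, 2024 respectively; November 16, 2024 is 5 days past the end of the window.

No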